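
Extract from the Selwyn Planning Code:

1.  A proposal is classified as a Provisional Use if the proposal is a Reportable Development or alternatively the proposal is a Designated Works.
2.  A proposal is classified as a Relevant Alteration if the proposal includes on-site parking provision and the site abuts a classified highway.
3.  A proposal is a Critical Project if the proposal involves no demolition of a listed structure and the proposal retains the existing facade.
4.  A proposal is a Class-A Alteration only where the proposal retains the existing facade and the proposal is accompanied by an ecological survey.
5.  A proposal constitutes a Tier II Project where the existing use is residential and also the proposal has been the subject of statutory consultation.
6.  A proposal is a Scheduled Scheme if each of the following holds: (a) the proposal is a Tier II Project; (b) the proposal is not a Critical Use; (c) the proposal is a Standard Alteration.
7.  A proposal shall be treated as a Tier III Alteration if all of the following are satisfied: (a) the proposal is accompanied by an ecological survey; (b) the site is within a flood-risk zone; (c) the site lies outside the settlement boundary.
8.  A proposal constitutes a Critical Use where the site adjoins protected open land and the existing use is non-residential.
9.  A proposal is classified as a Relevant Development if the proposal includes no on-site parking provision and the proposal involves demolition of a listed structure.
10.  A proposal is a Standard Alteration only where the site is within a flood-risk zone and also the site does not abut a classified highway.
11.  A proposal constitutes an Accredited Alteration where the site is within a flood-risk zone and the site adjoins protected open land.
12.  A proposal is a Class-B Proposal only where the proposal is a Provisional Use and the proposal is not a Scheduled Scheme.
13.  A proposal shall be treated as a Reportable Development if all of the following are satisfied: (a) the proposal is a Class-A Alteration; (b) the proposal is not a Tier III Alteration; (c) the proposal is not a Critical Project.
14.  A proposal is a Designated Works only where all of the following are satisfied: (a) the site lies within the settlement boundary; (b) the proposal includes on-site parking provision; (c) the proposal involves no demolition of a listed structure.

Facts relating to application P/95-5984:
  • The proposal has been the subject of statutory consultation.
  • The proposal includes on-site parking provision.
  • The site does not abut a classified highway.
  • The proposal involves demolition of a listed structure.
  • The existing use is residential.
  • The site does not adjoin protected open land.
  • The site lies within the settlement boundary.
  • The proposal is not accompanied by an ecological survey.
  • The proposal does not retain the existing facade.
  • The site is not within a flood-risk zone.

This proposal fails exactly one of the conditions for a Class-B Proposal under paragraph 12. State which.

paragraph 4 — Class-A Alteration: [the proposal retains the existing facade? no] AND [the proposal is accompanied by an ecological survey? no] → not satisfied.
paragraph 7 — Tier III Alteration: [the proposal is accompanied by an ecological survey? no] AND [the site is within a flood-risk zone? no] AND [the site lies outside the settlement boundary? no] → not satisfied.
paragraph 3 — Critical Project: [the proposal involves no demolition of a listed structure? no] AND [the proposal retains the existing facade? no] → not satisfied.
paragraph 13 — Reportable Development: [Class-A Alteration (paragraph 4)? no] AND [not a Tier III Alteration (paragraph 7)? yes] AND [not a Critical Project (paragraph 3)? yes] → not satisfied.
paragraph 14 — Designated Works: [the site lies within the settlement boundary? yes] AND [the proposal includes on-site parking provision? yes] AND [the proposal involves no demolition of a listed structure? no] → not satisfied.
paragraph 1 — Provisional Use: [Reportable Development (paragraph 13)? no] OR [Designated Works (paragraph 14)? no] → not satisfied.
paragraph 5 — Tier II Project: [the existing use is residential? yes] AND [the proposal has been the subject of statutory consultation? yes] → satisfied.
paragraph 8 — Critical Use: [the site adjoins protected open land? no] AND [the existing use is non-residential? no] → not satisfied.
paragraph 10 — Standard Alteration: [the site is within a flood-risk zone? no] AND [the site does not abut a classified highway? yes] → not satisfied.
paragraph 6 — Scheduled Scheme: [Tier II Project (paragraph 5)? yes] AND [not a Critical Use (paragraph 8)? yes] AND [Standard Alteration (paragraph 10)? no] → not satisfied.
paragraph 12 — Class-B Proposal: [Provisional Use (paragraph 1)? no] AND [not a Scheduled Scheme (paragraph 6)? yes] → not satisfied.

Provisional Use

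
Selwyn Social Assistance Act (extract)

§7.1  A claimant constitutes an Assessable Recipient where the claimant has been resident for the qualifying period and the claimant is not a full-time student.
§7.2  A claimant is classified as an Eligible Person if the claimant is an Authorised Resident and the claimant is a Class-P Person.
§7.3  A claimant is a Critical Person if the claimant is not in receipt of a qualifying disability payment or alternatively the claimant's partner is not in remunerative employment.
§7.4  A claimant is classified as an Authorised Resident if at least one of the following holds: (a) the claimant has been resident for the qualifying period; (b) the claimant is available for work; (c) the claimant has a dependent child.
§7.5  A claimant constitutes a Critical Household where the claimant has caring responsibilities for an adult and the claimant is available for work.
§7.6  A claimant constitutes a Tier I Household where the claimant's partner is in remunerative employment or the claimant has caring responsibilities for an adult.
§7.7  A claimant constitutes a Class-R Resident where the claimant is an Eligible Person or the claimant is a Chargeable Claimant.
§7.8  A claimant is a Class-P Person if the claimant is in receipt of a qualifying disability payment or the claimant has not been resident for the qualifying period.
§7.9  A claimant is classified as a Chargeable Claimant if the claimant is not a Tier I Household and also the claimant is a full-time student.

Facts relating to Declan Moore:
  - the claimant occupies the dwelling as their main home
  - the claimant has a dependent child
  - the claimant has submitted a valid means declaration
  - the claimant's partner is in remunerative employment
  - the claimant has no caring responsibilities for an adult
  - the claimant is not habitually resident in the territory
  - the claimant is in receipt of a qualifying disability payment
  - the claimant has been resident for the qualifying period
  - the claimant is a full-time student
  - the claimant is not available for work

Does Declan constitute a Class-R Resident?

§7.4 — Authorised Resident: [the claimant has been resident for the qualifying period? yes] OR [the claimant is available for work? no] OR [the claimant has a dependent child? yes] → satisfied.
§7.8 — Class-P Person: [the claimant is in receipt of a qualifying disability payment? yes] OR [the claimant has not been resident for the qualifying period? no] → satisfied.
§7.2 — Eligible Person: [Authorised Resident (§7.4)? yes] AND [Class-P Person (§7.8)? yes] → satisfied.
§7.6 — Tier I Household: [the claimant's partner is in remunerative employment? yes] OR [the claimant has caring responsibilities for an adult? no] → satisfied.
§7.9 — Chargeable Claimant: [not a Tier I Household (§7.6)? no] AND [the claimant is a full-time student? yes] → not satisfied.
§7.7 — Class-R Resident: [Eligible Person (§7.2)? yes] OR [Chargeable Claimant (§7.9)? no] → satisfied.

Yes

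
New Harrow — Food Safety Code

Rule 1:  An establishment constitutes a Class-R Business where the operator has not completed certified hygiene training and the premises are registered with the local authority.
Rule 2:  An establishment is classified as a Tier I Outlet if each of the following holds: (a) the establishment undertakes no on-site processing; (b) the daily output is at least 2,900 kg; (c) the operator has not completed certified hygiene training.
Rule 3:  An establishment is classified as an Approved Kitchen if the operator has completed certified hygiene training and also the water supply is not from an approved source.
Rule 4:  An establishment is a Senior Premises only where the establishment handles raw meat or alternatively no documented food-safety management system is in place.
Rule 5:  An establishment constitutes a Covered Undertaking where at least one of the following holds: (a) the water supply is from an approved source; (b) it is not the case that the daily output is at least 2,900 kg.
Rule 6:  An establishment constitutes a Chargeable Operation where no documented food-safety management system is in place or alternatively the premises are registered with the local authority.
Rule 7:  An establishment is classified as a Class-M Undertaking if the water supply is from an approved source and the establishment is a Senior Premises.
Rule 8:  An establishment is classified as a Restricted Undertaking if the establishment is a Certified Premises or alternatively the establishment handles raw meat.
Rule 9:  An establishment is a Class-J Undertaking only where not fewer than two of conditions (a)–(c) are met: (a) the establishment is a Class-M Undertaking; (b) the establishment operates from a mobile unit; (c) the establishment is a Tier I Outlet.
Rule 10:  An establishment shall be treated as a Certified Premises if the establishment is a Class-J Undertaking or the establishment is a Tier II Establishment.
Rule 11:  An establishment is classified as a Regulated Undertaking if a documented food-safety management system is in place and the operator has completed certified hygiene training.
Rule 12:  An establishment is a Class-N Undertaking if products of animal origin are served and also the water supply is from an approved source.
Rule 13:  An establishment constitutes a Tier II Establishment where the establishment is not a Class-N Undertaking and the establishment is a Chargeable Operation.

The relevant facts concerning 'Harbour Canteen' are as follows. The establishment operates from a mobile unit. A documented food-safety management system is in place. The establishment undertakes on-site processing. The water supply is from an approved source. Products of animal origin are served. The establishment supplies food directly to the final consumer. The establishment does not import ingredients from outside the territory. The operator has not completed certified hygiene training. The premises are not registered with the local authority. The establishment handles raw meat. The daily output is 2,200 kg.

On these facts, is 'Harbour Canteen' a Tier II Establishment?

Under rule 12: products of animal origin are served? yes; and the water supply is from an approved source? yes. So the establishment is a Class-N Undertaking.
Under rule 6: no documented food-safety management system is in place? no; or the premises are registered with the local authority? no. So the establishment is not a Chargeable Operation.
Under rule 13: not a Class-N Undertaking (rule 12)? no; and Chargeable Operation (rule 6)? no. So the establishment is not a Tier II Establishment.

No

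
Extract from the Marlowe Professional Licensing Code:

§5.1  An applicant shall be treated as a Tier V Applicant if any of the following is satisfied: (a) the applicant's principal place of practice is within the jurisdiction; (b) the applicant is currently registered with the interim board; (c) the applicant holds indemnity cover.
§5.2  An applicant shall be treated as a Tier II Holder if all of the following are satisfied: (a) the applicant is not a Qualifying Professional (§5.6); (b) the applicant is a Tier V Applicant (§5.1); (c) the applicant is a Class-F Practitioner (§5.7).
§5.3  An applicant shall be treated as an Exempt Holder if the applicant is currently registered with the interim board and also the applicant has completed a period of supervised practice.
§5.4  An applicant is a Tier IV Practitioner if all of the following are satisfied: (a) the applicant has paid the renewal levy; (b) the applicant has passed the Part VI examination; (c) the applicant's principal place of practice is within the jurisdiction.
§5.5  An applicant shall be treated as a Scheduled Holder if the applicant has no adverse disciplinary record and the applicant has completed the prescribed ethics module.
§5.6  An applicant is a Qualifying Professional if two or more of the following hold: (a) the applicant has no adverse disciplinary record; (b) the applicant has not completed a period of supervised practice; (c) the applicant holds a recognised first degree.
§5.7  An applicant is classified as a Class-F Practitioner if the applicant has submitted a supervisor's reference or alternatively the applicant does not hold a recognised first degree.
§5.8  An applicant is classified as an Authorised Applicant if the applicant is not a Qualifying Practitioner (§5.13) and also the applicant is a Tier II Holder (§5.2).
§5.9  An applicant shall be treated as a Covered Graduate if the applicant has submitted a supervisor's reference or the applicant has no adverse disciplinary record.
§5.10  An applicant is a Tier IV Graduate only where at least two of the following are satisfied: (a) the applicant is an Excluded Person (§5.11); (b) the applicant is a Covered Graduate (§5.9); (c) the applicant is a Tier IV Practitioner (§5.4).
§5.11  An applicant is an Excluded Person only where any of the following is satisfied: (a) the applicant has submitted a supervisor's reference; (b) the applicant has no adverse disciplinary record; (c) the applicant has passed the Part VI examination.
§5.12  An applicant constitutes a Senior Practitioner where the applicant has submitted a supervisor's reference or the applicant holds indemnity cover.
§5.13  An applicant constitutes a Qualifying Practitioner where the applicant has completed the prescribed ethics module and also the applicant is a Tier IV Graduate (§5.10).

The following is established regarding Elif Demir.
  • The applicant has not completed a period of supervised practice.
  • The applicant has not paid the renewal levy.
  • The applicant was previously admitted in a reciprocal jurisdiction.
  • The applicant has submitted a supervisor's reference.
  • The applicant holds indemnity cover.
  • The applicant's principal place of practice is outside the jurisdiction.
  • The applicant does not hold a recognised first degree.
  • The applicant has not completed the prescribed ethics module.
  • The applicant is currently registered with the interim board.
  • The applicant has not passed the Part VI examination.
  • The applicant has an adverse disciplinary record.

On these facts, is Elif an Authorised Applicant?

Yes

§5.11 — Excluded Person: [the applicant has submitted a supervisor's reference? yes] OR [the applicant has no adverse disciplinary record? no] OR [the applicant has passed the Part VI examination? no] → satisfied.
§5.9 — Covered Graduate: [the applicant has submitted a supervisor's reference? yes] OR [the applicant has no adverse disciplinary record? no] → satisfied.
§5.4 — Tier IV Practitioner: [the applicant has paid the renewal levy? no] AND [the applicant has passed the Part VI examination? no] AND [the applicant's principal place of practice is within the jurisdiction? no] → not satisfied.
§5.10 — Tier IV Graduate: Excluded Person (§5.11)? yes; Covered Graduate (§5.9)? yes; Tier IV Practitioner (§5.4)? no — 2 of 3 hold (need ≥2) → satisfied.
§5.13 — Qualifying Practitioner: [the applicant has completed the prescribed ethics module? no] AND [Tier IV Graduate (§5.10)? yes] → not satisfied.
§5.6 — Qualifying Professional: the applicant has no adverse disciplinary record? no; the applicant has not completed a period of supervised practice? yes; the applicant holds a recognised first degree? no — 1 of 3 hold (need ≥2) → not satisfied.
§5.1 — Tier V Applicant: [the applicant's principal place of practice is within the jurisdiction? no] OR [the applicant is currently registered with the interim board? yes] OR [the applicant holds indemnity cover? yes] → satisfied.
§5.7 — Class-F Practitioner: [the applicant has submitted a supervisor's reference? yes] OR [the applicant does not hold a recognised first degree? yes] → satisfied.
§5.2 — Tier II Holder: [not a Qualifying Professional (§5.6)? yes] AND [Tier V Applicant (§5.1)? yes] AND [Class-F Practitioner (§5.7)? yes] → satisfied.
§5.8 — Authorised Applicant: [not a Qualifying Practitioner (§5.13)? yes] AND [Tier II Holder (§5.2)? yes] → satisfied.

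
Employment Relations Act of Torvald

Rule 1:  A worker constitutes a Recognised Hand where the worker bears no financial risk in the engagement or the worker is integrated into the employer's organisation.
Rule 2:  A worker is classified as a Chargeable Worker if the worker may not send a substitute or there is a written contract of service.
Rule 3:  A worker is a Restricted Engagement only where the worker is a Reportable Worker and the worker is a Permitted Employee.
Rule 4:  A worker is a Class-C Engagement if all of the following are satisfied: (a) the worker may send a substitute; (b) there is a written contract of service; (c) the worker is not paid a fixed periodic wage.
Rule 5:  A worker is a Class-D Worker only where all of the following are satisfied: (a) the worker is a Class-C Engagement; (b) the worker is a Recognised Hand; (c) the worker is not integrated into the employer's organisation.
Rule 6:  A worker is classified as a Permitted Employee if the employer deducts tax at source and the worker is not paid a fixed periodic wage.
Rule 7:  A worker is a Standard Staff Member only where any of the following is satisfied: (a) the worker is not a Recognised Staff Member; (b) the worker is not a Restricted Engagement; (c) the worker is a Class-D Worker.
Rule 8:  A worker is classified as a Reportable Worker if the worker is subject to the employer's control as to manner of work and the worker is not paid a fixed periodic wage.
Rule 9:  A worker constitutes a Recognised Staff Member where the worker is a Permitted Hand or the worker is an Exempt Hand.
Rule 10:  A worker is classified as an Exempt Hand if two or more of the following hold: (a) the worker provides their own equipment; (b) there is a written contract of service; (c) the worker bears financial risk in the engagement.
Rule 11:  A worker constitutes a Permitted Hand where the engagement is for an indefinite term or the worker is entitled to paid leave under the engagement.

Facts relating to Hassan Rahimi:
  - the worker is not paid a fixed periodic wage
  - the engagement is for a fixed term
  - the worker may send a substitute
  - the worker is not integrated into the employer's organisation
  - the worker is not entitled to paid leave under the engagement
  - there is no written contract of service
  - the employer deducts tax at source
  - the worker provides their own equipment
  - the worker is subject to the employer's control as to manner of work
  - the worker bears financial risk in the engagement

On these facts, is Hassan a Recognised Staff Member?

Yes

Under rule 11: the engagement is for an indefinite term? no; or the worker is entitled to paid leave under the engagement? no. So the worker is not a Permitted Hand.
Under rule 10: the worker provides their own equipment? yes; there is a written contract of service? no; the worker bears financial risk in the engagement? yes — 2 of 3 hold (need ≥2) → satisfied.
Under rule 9: Permitted Hand (rule 11)? no; or Exempt Hand (rule 10)? yes. So the worker is a Recognised Staff Member.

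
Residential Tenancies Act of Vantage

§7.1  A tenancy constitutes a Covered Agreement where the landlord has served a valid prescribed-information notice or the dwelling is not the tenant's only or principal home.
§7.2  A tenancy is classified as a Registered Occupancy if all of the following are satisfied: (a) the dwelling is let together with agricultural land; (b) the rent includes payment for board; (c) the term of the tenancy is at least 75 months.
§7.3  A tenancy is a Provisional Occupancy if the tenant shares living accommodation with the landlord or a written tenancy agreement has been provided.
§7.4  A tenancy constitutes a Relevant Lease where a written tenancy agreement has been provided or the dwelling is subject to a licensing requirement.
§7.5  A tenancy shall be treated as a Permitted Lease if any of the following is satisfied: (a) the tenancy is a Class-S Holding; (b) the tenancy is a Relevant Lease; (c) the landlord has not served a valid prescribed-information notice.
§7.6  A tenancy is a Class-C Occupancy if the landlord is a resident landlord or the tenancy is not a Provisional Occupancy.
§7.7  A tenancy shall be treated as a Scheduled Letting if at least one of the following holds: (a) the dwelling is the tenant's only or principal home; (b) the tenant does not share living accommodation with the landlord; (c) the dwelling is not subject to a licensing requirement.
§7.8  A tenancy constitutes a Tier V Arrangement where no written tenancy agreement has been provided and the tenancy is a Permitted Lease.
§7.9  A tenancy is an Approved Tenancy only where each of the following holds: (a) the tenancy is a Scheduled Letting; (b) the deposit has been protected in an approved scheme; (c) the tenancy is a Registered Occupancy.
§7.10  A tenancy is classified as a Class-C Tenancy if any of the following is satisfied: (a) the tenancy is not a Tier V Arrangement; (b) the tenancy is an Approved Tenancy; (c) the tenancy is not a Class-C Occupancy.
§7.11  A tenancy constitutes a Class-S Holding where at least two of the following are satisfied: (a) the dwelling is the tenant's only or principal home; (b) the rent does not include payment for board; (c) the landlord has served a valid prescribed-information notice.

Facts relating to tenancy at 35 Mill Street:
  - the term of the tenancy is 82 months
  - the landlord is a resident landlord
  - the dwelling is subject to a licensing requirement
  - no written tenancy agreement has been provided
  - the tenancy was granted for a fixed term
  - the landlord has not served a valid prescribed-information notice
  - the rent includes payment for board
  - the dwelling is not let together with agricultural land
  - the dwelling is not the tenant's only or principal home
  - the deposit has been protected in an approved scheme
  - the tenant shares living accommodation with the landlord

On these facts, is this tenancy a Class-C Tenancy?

§7.11 — Class-S Holding: the dwelling is the tenant's only or principal home? no; the rent does not include payment for board? no; the landlord has served a valid prescribed-information notice? no — 0 of 3 hold (need ≥2) → not satisfied.
§7.4 — Relevant Lease: [a written tenancy agreement has been provided? no] OR [the dwelling is subject to a licensing requirement? yes] → satisfied.
§7.5 — Permitted Lease: [Class-S Holding (§7.11)? no] OR [Relevant Lease (§7.4)? yes] OR [the landlord has not served a valid prescribed-information notice? yes] → satisfied.
§7.8 — Tier V Arrangement: [no written tenancy agreement has been provided? yes] AND [Permitted Lease (§7.5)? yes] → satisfied.
§7.7 — Scheduled Letting: [the dwelling is the tenant's only or principal home? no] OR [the tenant does not share living accommodation with the landlord? no] OR [the dwelling is not subject to a licensing requirement? no] → not satisfied.
§7.2 — Registered Occupancy: [the dwelling is let together with agricultural land? no] AND [the rent includes payment for board? yes] AND [term of the tenancy: 82 months ≥ 75 months? yes] → not satisfied.
§7.9 — Approved Tenancy: [Scheduled Letting (§7.7)? no] AND [the deposit has been protected in an approved scheme? yes] AND [Registered Occupancy (§7.2)? no] → not satisfied.
§7.3 — Provisional Occupancy: [the tenant shares living accommodation with the landlord? yes] OR [a written tenancy agreement has been provided? no] → satisfied.
§7.6 — Class-C Occupancy: [the landlord is a resident landlord? yes] OR [not a Provisional Occupancy (§7.3)? no] → satisfied.
§7.10 — Class-C Tenancy: [not a Tier V Arrangement (§7.8)? no] OR [Approved Tenancy (§7.9)? no] OR [not a Class-C Occupancy (§7.6)? no] → not satisfied.

No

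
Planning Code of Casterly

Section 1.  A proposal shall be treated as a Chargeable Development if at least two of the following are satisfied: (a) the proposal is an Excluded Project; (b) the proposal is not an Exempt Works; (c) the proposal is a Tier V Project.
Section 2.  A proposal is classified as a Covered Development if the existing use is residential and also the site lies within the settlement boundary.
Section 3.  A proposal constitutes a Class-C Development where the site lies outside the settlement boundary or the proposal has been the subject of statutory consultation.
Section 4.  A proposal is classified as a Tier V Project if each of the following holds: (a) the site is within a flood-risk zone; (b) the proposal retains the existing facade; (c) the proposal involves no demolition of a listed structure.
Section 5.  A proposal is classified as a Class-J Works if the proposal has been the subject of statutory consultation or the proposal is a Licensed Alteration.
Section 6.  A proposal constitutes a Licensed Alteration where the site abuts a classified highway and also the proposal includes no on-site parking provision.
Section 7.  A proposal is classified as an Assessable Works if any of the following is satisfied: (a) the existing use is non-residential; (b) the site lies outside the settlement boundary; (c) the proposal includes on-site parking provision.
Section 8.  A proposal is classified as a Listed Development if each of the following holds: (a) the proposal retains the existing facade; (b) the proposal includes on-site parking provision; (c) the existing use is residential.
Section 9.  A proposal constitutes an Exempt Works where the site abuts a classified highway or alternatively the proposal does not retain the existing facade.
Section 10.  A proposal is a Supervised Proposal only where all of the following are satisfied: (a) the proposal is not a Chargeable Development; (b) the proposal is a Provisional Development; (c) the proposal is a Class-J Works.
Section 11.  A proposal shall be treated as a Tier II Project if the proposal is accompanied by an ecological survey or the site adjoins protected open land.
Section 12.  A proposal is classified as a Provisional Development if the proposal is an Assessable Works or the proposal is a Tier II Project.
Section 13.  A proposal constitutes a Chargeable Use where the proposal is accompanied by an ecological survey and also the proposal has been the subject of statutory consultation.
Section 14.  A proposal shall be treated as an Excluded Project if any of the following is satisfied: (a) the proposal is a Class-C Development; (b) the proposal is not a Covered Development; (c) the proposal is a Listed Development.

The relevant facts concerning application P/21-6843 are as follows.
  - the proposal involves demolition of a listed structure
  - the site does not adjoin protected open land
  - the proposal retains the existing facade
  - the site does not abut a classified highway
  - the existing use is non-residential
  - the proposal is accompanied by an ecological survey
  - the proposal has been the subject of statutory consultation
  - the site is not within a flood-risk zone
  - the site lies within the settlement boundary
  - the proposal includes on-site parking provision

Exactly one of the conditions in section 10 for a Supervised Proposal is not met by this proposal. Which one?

Chargeable Development

Under section 3: the site lies outside the settlement boundary? no; or the proposal has been the subject of statutory consultation? yes. So the proposal is a Class-C Development.
Under section 2: the existing use is residential? no; and the site lies within the settlement boundary? yes. So the proposal is not a Covered Development.
Under section 8: the proposal retains the existing facade? yes; and the proposal includes on-site parking provision? yes; and the existing use is residential? no. So the proposal is not a Listed Development.
Under section 14: Class-C Development (section 3)? yes; or not a Covered Development (section 2)? yes; or Listed Development (section 8)? no. So the proposal is an Excluded Project.
Under section 9: the site abuts a classified highway? no; or the proposal does not retain the existing facade? no. So the proposal is not an Exempt Works.
Under section 4: the site is within a flood-risk zone? no; and the proposal retains the existing facade? yes; and the proposal involves no demolition of a listed structure? no. So the proposal is not a Tier V Project.
Under section 1: Excluded Project (section 14)? yes; not an Exempt Works (section 9)? yes; Tier V Project (section 4)? no — 2 of 3 hold (need ≥2) → satisfied.
Under section 7: the existing use is non-residential? yes; or the site lies outside the settlement boundary? no; or the proposal includes on-site parking provision? yes. So the proposal is an Assessable Works.
Under section 11: the proposal is accompanied by an ecological survey? yes; or the site adjoins protected open land? no. So the proposal is a Tier II Project.
Under section 12: Assessable Works (section 7)? yes; or Tier II Project (section 11)? yes. So the proposal is a Provisional Development.
Under section 6: the site abuts a classified highway? no; and the proposal includes no on-site parking provision? no. So the proposal is not a Licensed Alteration.
Under section 5: the proposal has been the subject of statutory consultation? yes; or Licensed Alteration (section 6)? no. So the proposal is a Class-J Works.
Under section 10: not a Chargeable Development (section 1)? no; and Provisional Development (section 12)? yes; and Class-J Works (section 5)? yes. So the proposal is not a Supervised Proposal.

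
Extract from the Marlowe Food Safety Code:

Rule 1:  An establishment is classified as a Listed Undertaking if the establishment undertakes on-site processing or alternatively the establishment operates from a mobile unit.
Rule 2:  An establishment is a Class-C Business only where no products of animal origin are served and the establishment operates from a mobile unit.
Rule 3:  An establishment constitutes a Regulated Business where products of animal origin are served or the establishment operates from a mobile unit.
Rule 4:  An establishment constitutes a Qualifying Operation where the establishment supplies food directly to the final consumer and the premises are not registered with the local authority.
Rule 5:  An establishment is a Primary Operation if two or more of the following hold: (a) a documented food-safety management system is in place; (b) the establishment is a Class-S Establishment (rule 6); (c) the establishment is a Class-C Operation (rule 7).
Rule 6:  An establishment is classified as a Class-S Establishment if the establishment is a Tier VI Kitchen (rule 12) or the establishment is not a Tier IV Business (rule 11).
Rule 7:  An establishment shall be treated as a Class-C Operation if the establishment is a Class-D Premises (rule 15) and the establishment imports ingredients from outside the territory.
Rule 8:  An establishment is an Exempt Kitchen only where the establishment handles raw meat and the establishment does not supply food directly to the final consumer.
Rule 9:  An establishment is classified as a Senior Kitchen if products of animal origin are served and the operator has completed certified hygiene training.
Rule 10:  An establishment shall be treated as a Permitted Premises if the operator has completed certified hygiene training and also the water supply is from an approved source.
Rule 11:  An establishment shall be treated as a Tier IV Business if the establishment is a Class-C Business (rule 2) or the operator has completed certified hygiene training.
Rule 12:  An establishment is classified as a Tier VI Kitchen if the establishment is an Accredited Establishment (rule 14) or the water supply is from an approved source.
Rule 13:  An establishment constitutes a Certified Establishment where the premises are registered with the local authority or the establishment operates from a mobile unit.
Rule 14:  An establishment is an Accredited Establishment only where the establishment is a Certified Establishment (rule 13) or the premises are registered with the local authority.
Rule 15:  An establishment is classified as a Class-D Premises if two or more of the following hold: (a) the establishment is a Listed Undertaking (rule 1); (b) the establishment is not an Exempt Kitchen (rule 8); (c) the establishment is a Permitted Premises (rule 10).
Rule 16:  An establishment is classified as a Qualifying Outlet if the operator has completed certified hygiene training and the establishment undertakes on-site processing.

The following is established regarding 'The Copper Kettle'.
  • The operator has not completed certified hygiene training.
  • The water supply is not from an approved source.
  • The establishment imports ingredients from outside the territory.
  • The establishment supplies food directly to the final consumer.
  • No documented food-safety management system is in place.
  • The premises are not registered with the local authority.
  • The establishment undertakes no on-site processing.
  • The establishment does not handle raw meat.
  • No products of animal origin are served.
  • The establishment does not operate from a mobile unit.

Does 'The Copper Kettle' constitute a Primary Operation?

No

Under rule 13: the premises are registered with the local authority? no; or the establishment operates from a mobile unit? no. So the establishment is not a Certified Establishment.
Under rule 14: Certified Establishment (rule 13)? no; or the premises are registered with the local authority? no. So the establishment is not an Accredited Establishment.
Under rule 12: Accredited Establishment (rule 14)? no; or the water supply is from an approved source? no. So the establishment is not a Tier VI Kitchen.
Under rule 2: no products of animal origin are served? yes; and the establishment operates from a mobile unit? no. So the establishment is not a Class-C Business.
Under rule 11: Class-C Business (rule 2)? no; or the operator has completed certified hygiene training? no. So the establishment is not a Tier IV Business.
Under rule 6: Tier VI Kitchen (rule 12)? no; or not a Tier IV Business (rule 11)? yes. So the establishment is a Class-S Establishment.
Under rule 1: the establishment undertakes on-site processing? no; or the establishment operates from a mobile unit? no. So the establishment is not a Listed Undertaking.
Under rule 8: the establishment handles raw meat? no; and the establishment does not supply food directly to the final consumer? no. So the establishment is not an Exempt Kitchen.
Under rule 10: the operator has completed certified hygiene training? no; and the water supply is from an approved source? no. So the establishment is not a Permitted Premises.
Under rule 15: Listed Undertaking (rule 1)? no; not an Exempt Kitchen (rule 8)? yes; Permitted Premises (rule 10)? no — 1 of 3 hold (need ≥2) → not satisfied.
Under rule 7: Class-D Premises (rule 15)? no; and the establishment imports ingredients from outside the territory? yes. So the establishment is not a Class-C Operation.
Under rule 5: a documented food-safety management system is in place? no; Class-S Establishment (rule 6)? yes; Class-C Operation (rule 7)? no — 1 of 3 hold (need ≥2) → not satisfied.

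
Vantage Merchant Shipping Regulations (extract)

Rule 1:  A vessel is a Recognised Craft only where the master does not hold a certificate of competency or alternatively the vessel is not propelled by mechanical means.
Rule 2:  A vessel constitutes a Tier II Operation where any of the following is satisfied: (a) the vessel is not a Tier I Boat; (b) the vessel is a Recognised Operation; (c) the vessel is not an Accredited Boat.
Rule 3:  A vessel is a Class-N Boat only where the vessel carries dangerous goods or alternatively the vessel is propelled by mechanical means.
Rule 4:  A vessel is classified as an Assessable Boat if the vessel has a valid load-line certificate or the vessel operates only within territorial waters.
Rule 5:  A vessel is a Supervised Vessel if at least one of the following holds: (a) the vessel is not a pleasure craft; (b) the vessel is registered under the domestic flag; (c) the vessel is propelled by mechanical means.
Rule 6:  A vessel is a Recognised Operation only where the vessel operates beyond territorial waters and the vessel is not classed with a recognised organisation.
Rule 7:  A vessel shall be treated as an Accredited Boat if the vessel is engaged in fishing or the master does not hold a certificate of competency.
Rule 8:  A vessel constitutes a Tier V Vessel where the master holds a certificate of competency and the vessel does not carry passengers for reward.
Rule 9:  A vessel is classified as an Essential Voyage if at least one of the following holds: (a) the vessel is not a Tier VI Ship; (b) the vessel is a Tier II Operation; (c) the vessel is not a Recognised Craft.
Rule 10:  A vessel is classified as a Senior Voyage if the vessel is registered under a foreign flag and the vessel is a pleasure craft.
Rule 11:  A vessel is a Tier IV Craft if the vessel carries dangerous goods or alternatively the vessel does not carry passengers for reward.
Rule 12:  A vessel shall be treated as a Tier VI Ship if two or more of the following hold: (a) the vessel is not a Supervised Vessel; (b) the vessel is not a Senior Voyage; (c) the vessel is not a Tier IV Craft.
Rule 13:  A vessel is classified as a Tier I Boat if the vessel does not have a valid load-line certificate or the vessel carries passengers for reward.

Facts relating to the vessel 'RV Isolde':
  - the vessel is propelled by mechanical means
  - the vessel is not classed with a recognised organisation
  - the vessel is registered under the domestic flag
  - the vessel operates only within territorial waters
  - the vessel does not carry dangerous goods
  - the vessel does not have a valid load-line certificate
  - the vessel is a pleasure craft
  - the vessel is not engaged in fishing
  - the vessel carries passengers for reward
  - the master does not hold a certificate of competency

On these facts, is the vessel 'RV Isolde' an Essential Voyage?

Under rule 5: the vessel is not a pleasure craft? no; or the vessel is registered under the domestic flag? yes; or the vessel is propelled by mechanical means? yes. So the vessel is a Supervised Vessel.
Under rule 10: the vessel is registered under a foreign flag? no; and the vessel is a pleasure craft? yes. So the vessel is not a Senior Voyage.
Under rule 11: the vessel carries dangerous goods? no; or the vessel does not carry passengers for reward? no. So the vessel is not a Tier IV Craft.
Under rule 12: not a Supervised Vessel (rule 5)? no; not a Senior Voyage (rule 10)? yes; not a Tier IV Craft (rule 11)? yes — 2 of 3 hold (need ≥2) → satisfied.
Under rule 13: the vessel does not have a valid load-line certificate? yes; or the vessel carries passengers for reward? yes. So the vessel is a Tier I Boat.
Under rule 6: the vessel operates beyond territorial waters? no; and the vessel is not classed with a recognised organisation? yes. So the vessel is not a Recognised Operation.
Under rule 7: the vessel is engaged in fishing? no; or the master does not hold a certificate of competency? yes. So the vessel is an Accredited Boat.
Under rule 2: not a Tier I Boat (rule 13)? no; or Recognised Operation (rule 6)? no; or not an Accredited Boat (rule 7)? no. So the vessel is not a Tier II Operation.
Under rule 1: the master does not hold a certificate of competency? yes; or the vessel is not propelled by mechanical means? no. So the vessel is a Recognised Craft.
Under rule 9: not a Tier VI Ship (rule 12)? no; or Tier II Operation (rule 2)? no; or not a Recognised Craft (rule 1)? no. So the vessel is not an Essential Voyage.

No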